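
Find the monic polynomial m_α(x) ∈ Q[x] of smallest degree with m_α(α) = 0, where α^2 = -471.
m_α(x) = x^2 + 471

α satisfies α^2 + 471 = 0, so x^2 + 471 annihilates α. Since d = -471 is squarefree and ≠ 1, it is not a perfect square in Q, so x^2 + 471 has no rational root and is therefore irreducible over Q (a degree-2 polynomial over a field is irreducible iff it has no root). Hence m_α(x) = x^2 + 471.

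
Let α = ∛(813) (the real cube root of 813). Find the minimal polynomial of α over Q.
m_α(x) = x^3 - 813

α satisfies α^3 = 813, so x^3 - 813 annihilates α. By the rational root test, a rational root p/q (in lowest terms) of x^3 - 813 would satisfy p^3 = 813 q^3, forcing q = 1 and p^3 = 813; but 813 is not a perfect cube, contradiction. A monic cubic over Q with no rational root is irreducible (any nontrivial factorization would include a linear factor). Hence x^3 - 813 is the minimal polynomial of α, and in particular [Q(α):Q] = 3.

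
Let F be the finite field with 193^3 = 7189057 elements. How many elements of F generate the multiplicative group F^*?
There are φ(7189056) = 2052864 primitive elements

F_q^* is cyclic of order q - 1 = 7189056. A cyclic group of order m has exactly φ(m) generators. Here m = 7189056 = 2^6 · 3^2 · 7 · 1783, so the number of primitive elements is φ(7189056) = 2052864.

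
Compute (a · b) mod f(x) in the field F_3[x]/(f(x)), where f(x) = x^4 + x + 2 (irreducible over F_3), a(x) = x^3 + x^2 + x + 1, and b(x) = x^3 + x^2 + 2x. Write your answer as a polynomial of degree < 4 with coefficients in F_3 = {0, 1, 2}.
a · b ≡ 2x^2 + 1 (mod f(x))

Multiply in F_3[x]: a(x)·b(x) = (x^3 + x^2 + x + 1)·(x^3 + x^2 + 2x) = x^6 + 2x^5 + x^4 + x^3 + 2x. This has degree ≥ 4, so divide by f(x) over F_3: x^6 + 2x^5 + x^4 + x^3 + 2x = (x^2 + 2x + 1)·(x^4 + x + 2) + (2x^2 + 1). Hence a·b ≡ 2x^2 + 1 (mod f). (F_3[x]/(f) is a field with 3^4 = 81 elements since f is irreducible of degree 4.)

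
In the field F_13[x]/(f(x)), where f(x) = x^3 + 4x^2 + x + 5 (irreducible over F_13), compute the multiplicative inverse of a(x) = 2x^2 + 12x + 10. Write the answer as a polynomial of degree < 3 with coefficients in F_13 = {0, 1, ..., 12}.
a(x)^(-1) ≡ 8x^2 + 4x + 11 (mod f(x))

Since f is irreducible over F_13, F_13[x]/(f) is a field and a(x) ≠ 0 has an inverse. Apply the extended Euclidean algorithm to f(x) and a(x) in F_13[x]: f(x) = (7x + 12)·a(x) + (8x + 2);  a(x) = (10x + 12)·(8x + 2) + (12). The last nonzero remainder is the constant 12 = gcd(f, a) in F_13. Back-substituting through the division chain expresses 12 = s(x)·a(x) + t(x)·f(x) with s(x) ≡ 5x^2 + 9x + 2 (mod f), so (5x^2 + 9x + 2)·a(x) ≡ 12 (mod f). Multiplying by 12^(-1) ≡ 12 in F_13 gives a(x)^(-1) ≡ 12·(5x^2 + 9x + 2) ≡ 8x^2 + 4x + 11 (mod f). Check: (2x^2 + 12x + 10)·(8x^2 + 4x + 11) = 3x^4 + 7x^2 + 3x + 6 ≡ 1 (mod x^3 + 4x^2 + x + 5).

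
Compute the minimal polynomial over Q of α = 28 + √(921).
m_α(x) = x^2 - 56x - 137

From α - 28 = √(921), squaring gives (α - 28)^2 = 921, i.e. α^2 - 56α + 784 = 921, so α^2 - 56α - 137 = 0. The discriminant of x^2 - 56x - 137 is (-56)^2 - 4·(-137) = 3136 + 548 = 3684, and 4·(921) is not a perfect square in Q since 921 is squarefree and ≠ 1. Hence x^2 - 56x - 137 is irreducible over Q and is the minimal polynomial of α.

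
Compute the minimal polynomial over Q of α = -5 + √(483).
m_α(x) = x^2 + 10x - 458

From α + 5 = √(483), squaring gives (α + 5)^2 = 483, i.e. α^2 + 10α + 25 = 483, so α^2 + 10α - 458 = 0. The discriminant of x^2 + 10x - 458 is (10)^2 - 4·(-458) = 100 + 1832 = 1932, and 4·(483) is not a perfect square in Q since 483 is squarefree and ≠ 1. Hence x^2 + 10x - 458 is irreducible over Q and is the minimal polynomial of α.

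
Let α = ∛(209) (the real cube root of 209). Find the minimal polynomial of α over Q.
m_α(x) = x^3 - 209

α satisfies α^3 = 209, so x^3 - 209 annihilates α. By the rational root test, a rational root p/q (in lowest terms) of x^3 - 209 would satisfy p^3 = 209 q^3, forcing q = 1 and p^3 = 209; but 209 is not a perfect cube, contradiction. A monic cubic over Q with no rational root is irreducible (any nontrivial factorization would include a linear factor). Hence x^3 - 209 is the minimal polynomial of α, and in particular [Q(α):Q] = 3.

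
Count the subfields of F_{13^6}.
F_{13^6} has 4 subfields

The subfields of F_{p^n} are exactly the fields F_{p^d} for d | n (each is the fixed field of the unique index-d subgroup of Gal(F_{p^n}/F_p) ≅ Z/nZ). The divisors of n = 6 are {1, 2, 3, 6}, giving 4 subfields: F_{13^1}, F_{13^2}, F_{13^3}, F_{13^6}.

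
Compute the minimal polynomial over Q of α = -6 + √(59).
m_α(x) = x^2 + 12x - 23

From α + 6 = √(59), squaring gives (α + 6)^2 = 59, i.e. α^2 + 12α + 36 = 59, so α^2 + 12α - 23 = 0. The discriminant of x^2 + 12x - 23 is (12)^2 - 4·(-23) = 144 + 92 = 236, and 4·(59) is not a perfect square in Q since 59 is squarefree and ≠ 1. Hence x^2 + 12x - 23 is irreducible over Q and is the minimal polynomial of α.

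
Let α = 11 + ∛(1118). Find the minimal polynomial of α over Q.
m_α(x) = x^3 - 33x^2 + 363x - 2449

Set β = α - 11 = ∛(1118), so β^3 = 1118. Then (α - 11)^3 - 1118 = 0, i.e. α is a root of g(x) = (x - 11)^3 - 1118 = x^3 - 33x^2 + 363x - 2449. Since g(x) = h(x - 11) where h(x) = x^3 - 1118, and h is irreducible over Q (because 1118 is not a perfect cube, so h has no rational root, and a monic cubic with no rational root is irreducible), g is also irreducible (irreducibility is preserved under the substitution x → x - 11). Hence m_α(x) = x^3 - 33x^2 + 363x - 2449.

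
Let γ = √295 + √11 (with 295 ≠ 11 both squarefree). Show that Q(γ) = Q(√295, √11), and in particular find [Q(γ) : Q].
[Q(γ) : Q] = 4 (equivalently, Q(γ) = Q(√295, √11))

Obviously Q(γ) ⊆ Q(√295, √11), and [Q(√295, √11):Q] = 4 (since 295, 11 are distinct squarefree integers > 1 with 3245 not a perfect square). To show equality we compute the minimal polynomial of γ. From γ = √295 + √11: γ^2 = 295 + 2√(3245) + 11 = 306 + 2√(3245), so γ^2 - 306 = 2√(3245); squaring, (γ^2 - 306)^2 = 4·3245, i.e. γ^4 - 612γ^2 + 93636 - 12980 = 0, i.e. γ^4 - 612γ^2 + 80656 = 0. So γ is a root of x^4 - 612x^2 + 80656. This polynomial is irreducible over Q: it has no rational root (each ±√295 ± √11 is irrational), and any factorization into two quadratics over Q would force √(3245) ∈ Q (pairing opposite roots) or √295, √11 ∈ Q (other pairings), all impossible. Hence [Q(γ):Q] = 4 = [Q(√295, √11):Q], so Q(γ) = Q(√295, √11).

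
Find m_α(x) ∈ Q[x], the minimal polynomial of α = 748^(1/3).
m_α(x) = x^3 - 748

α satisfies α^3 = 748, so x^3 - 748 annihilates α. By the rational root test, a rational root p/q (in lowest terms) of x^3 - 748 would satisfy p^3 = 748 q^3, forcing q = 1 and p^3 = 748; but 748 is not a perfect cube, contradiction. A monic cubic over Q with no rational root is irreducible (any nontrivial factorization would include a linear factor). Hence x^3 - 748 is the minimal polynomial of α, and in particular [Q(α):Q] = 3.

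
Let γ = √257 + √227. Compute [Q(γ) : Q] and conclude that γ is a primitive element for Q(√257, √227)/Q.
[Q(γ) : Q] = 4 (equivalently, Q(γ) = Q(√257, √227))

Obviously Q(γ) ⊆ Q(√257, √227), and [Q(√257, √227):Q] = 4 (since 257, 227 are distinct squarefree integers > 1 with 58339 not a perfect square). To show equality we compute the minimal polynomial of γ. From γ = √257 + √227: γ^2 = 257 + 2√(58339) + 227 = 484 + 2√(58339), so γ^2 - 484 = 2√(58339); squaring, (γ^2 - 484)^2 = 4·58339, i.e. γ^4 - 968γ^2 + 234256 - 233356 = 0, i.e. γ^4 - 968γ^2 + 900 = 0. So γ is a root of x^4 - 968x^2 + 900. This polynomial is irreducible over Q: it has no rational root (each ±√257 ± √227 is irrational), and any factorization into two quadratics over Q would force √(58339) ∈ Q (pairing opposite roots) or √257, √227 ∈ Q (other pairings), all impossible. Hence [Q(γ):Q] = 4 = [Q(√257, √227):Q], so Q(γ) = Q(√257, √227).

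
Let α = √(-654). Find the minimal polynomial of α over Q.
m_α(x) = x^2 + 654

α satisfies α^2 + 654 = 0, so x^2 + 654 annihilates α. Since d = -654 is squarefree and ≠ 1, it is not a perfect square in Q, so x^2 + 654 has no rational root and is therefore irreducible over Q (a degree-2 polynomial over a field is irreducible iff it has no root). Hence m_α(x) = x^2 + 654.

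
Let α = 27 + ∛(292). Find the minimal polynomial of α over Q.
m_α(x) = x^3 - 81x^2 + 2187x - 19975

Set β = α - 27 = ∛(292), so β^3 = 292. Then (α - 27)^3 - 292 = 0, i.e. α is a root of g(x) = (x - 27)^3 - 292 = x^3 - 81x^2 + 2187x - 19975. Since g(x) = h(x - 27) where h(x) = x^3 - 292, and h is irreducible over Q (because 292 is not a perfect cube, so h has no rational root, and a monic cubic with no rational root is irreducible), g is also irreducible (irreducibility is preserved under the substitution x → x - 27). Hence m_α(x) = x^3 - 81x^2 + 2187x - 19975.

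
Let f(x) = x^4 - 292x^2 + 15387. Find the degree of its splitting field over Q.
[K : Q] = 4

Solving the quadratic in x^2: x^2 = (292 ± √(292^2 - 4·15387))/2 = (292 ± √23716)/2 = (292 ± 154)/2, giving x^2 = 69 or x^2 = 223. So f(x) = (x^2 - 69)(x^2 - 223) and the roots of f are ±√69, ±√223. Hence the splitting field is K = Q(√69, √223). Since 69 and 223 are distinct squarefree integers > 1, their product 15387 is not a perfect square, so √223 ∉ Q(√69). By the tower law [K:Q] = [Q(√69,√223):Q(√69)] · [Q(√69):Q] = 2 · 2 = 4.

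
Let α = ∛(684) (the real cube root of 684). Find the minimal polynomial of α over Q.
m_α(x) = x^3 - 684

α satisfies α^3 = 684, so x^3 - 684 annihilates α. By the rational root test, a rational root p/q (in lowest terms) of x^3 - 684 would satisfy p^3 = 684 q^3, forcing q = 1 and p^3 = 684; but 684 is not a perfect cube, contradiction. A monic cubic over Q with no rational root is irreducible (any nontrivial factorization would include a linear factor). Hence x^3 - 684 is the minimal polynomial of α, and in particular [Q(α):Q] = 3.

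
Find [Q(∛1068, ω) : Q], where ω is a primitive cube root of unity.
[Q(∛1068, ω) : Q] = 6

[Q(∛1068):Q] = 3 (min poly x^3 - 1068, irreducible since 1068 is not a perfect cube). [Q(ω):Q] = 2 (min poly x^2 + x + 1). Since Q(∛1068) ⊂ R and ω ∉ R, we have ω ∉ Q(∛1068), so x^2 + x + 1 remains irreducible over Q(∛1068) and [Q(∛1068, ω) : Q(∛1068)] = 2. By the tower law, [Q(∛1068, ω) : Q] = 3 · 2 = 6. (In fact Q(∛1068, ω) is the splitting field of x^3 - 1068 over Q.)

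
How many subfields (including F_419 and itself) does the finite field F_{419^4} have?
F_{419^4} has 3 subfields

The subfields of F_{p^n} are exactly the fields F_{p^d} for d | n (each is the fixed field of the unique index-d subgroup of Gal(F_{p^n}/F_p) ≅ Z/nZ). The divisors of n = 4 are {1, 2, 4}, giving 3 subfields: F_{419^1}, F_{419^2}, F_{419^4}.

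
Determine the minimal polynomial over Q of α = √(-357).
m_α(x) = x^2 + 357

α satisfies α^2 + 357 = 0, so x^2 + 357 annihilates α. Since d = -357 is squarefree and ≠ 1, it is not a perfect square in Q, so x^2 + 357 has no rational root and is therefore irreducible over Q (a degree-2 polynomial over a field is irreducible iff it has no root). Hence m_α(x) = x^2 + 357.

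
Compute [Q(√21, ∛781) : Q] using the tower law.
[Q(√21, ∛781) : Q] = 6

Let L = Q(√21, ∛781). Since Q(√21) ⊂ L and [Q(√21):Q] = 2, the tower law gives 2 | [L:Q]. Likewise Q(∛781) ⊂ L with [Q(∛781):Q] = 3 (because 781 is not a perfect cube), so 3 | [L:Q]. As gcd(2,3) = 1, [L:Q] is divisible by 6. Conversely L is generated over Q by √21 and ∛781, so [L:Q] ≤ 2·3 = 6. Therefore [Q(√21, ∛781) : Q] = 6.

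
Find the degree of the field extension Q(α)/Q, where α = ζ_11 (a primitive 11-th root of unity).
[Q(α):Q] = 10

The minimal polynomial of ζ_11 over Q is the 11-th cyclotomic polynomial Φ_11(x), which is irreducible over Q and has degree φ(11) = 10. Hence [Q(α):Q] = φ(11) = 10.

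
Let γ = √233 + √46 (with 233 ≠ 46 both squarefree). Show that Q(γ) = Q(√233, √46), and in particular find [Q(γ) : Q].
[Q(γ) : Q] = 4 (equivalently, Q(γ) = Q(√233, √46))

Obviously Q(γ) ⊆ Q(√233, √46), and [Q(√233, √46):Q] = 4 (since 233, 46 are distinct squarefree integers > 1 with 10718 not a perfect square). To show equality we compute the minimal polynomial of γ. From γ = √233 + √46: γ^2 = 233 + 2√(10718) + 46 = 279 + 2√(10718), so γ^2 - 279 = 2√(10718); squaring, (γ^2 - 279)^2 = 4·10718, i.e. γ^4 - 558γ^2 + 77841 - 42872 = 0, i.e. γ^4 - 558γ^2 + 34969 = 0. So γ is a root of x^4 - 558x^2 + 34969. This polynomial is irreducible over Q: it has no rational root (each ±√233 ± √46 is irrational), and any factorization into two quadratics over Q would force √(10718) ∈ Q (pairing opposite roots) or √233, √46 ∈ Q (other pairings), all impossible. Hence [Q(γ):Q] = 4 = [Q(√233, √46):Q], so Q(γ) = Q(√233, √46).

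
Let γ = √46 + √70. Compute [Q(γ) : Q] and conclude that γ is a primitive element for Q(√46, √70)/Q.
[Q(γ) : Q] = 4 (equivalently, Q(γ) = Q(√46, √70))

Obviously Q(γ) ⊆ Q(√46, √70), and [Q(√46, √70):Q] = 4 (since 46, 70 are distinct squarefree integers > 1 with 3220 not a perfect square). To show equality we compute the minimal polynomial of γ. From γ = √46 + √70: γ^2 = 46 + 2√(3220) + 70 = 116 + 2√(3220), so γ^2 - 116 = 2√(3220); squaring, (γ^2 - 116)^2 = 4·3220, i.e. γ^4 - 232γ^2 + 13456 - 12880 = 0, i.e. γ^4 - 232γ^2 + 576 = 0. So γ is a root of x^4 - 232x^2 + 576. This polynomial is irreducible over Q: it has no rational root (each ±√46 ± √70 is irrational), and any factorization into two quadratics over Q would force √(3220) ∈ Q (pairing opposite roots) or √46, √70 ∈ Q (other pairings), all impossible. Hence [Q(γ):Q] = 4 = [Q(√46, √70):Q], so Q(γ) = Q(√46, √70).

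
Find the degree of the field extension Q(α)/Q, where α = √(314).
[Q(α):Q] = 2

[Q(α):Q] equals the degree of the minimal polynomial of α. Here α^2 = 314 and x^2 - 314 is irreducible (d = 314 is squarefree, ≠ 1, hence not a square), so deg(m_α) = 2. Thus [Q(α):Q] = 2.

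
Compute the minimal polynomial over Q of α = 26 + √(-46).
m_α(x) = x^2 - 52x + 722

From α - 26 = √(-46), squaring gives (α - 26)^2 = -46, i.e. α^2 - 52α + 676 = -46, so α^2 - 52α + 722 = 0. The discriminant of x^2 - 52x + 722 is (-52)^2 - 4·(722) = 2704 - 2888 = -184, and 4·(-46) is not a perfect square in Q since -46 is squarefree and ≠ 1. Hence x^2 - 52x + 722 is irreducible over Q and is the minimal polynomial of α.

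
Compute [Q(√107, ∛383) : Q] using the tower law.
[Q(√107, ∛383) : Q] = 6

Let L = Q(√107, ∛383). Since Q(√107) ⊂ L and [Q(√107):Q] = 2, the tower law gives 2 | [L:Q]. Likewise Q(∛383) ⊂ L with [Q(∛383):Q] = 3 (because 383 is not a perfect cube), so 3 | [L:Q]. As gcd(2,3) = 1, [L:Q] is divisible by 6. Conversely L is generated over Q by √107 and ∛383, so [L:Q] ≤ 2·3 = 6. Therefore [Q(√107, ∛383) : Q] = 6.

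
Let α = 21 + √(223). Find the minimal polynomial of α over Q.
m_α(x) = x^2 - 42x + 218

From α - 21 = √(223), squaring gives (α - 21)^2 = 223, i.e. α^2 - 42α + 441 = 223, so α^2 - 42α + 218 = 0. The discriminant of x^2 - 42x + 218 is (-42)^2 - 4·(218) = 1764 - 872 = 892, and 4·(223) is not a perfect square in Q since 223 is squarefree and ≠ 1. Hence x^2 - 42x + 218 is irreducible over Q and is the minimal polynomial of α.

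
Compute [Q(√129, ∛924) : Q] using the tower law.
[Q(√129, ∛924) : Q] = 6

Let L = Q(√129, ∛924). Since Q(√129) ⊂ L and [Q(√129):Q] = 2, the tower law gives 2 | [L:Q]. Likewise Q(∛924) ⊂ L with [Q(∛924):Q] = 3 (because 924 is not a perfect cube), so 3 | [L:Q]. As gcd(2,3) = 1, [L:Q] is divisible by 6. Conversely L is generated over Q by √129 and ∛924, so [L:Q] ≤ 2·3 = 6. Therefore [Q(√129, ∛924) : Q] = 6.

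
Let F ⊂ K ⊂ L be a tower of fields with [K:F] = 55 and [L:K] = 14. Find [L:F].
[L:F] = 770

The tower law says that for any tower of field extensions F ⊂ K ⊂ L with finite degrees, [L:F] = [L:K] · [K:F]. Here this gives [L:F] = 14 · 55 = 770.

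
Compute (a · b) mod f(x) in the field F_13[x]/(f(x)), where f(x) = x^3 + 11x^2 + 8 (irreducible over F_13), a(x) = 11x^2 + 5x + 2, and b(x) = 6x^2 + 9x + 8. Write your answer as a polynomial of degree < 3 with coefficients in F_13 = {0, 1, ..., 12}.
a · b ≡ 4x^2 + 11x + 8 (mod f(x))

Multiply in F_13[x]: a(x)·b(x) = (11x^2 + 5x + 2)·(6x^2 + 9x + 8) = x^4 + 12x^3 + 2x^2 + 6x + 3. This has degree ≥ 3, so divide by f(x) over F_13: x^4 + 12x^3 + 2x^2 + 6x + 3 = (x + 1)·(x^3 + 11x^2 + 8) + (4x^2 + 11x + 8). Hence a·b ≡ 4x^2 + 11x + 8 (mod f). (F_13[x]/(f) is a field with 13^3 = 2197 elements since f is irreducible of degree 3.)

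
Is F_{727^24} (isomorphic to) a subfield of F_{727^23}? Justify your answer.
No: F_{727^24} is not a subfield of F_{727^23}

F_{p^m} embeds in F_{p^n} iff m | n. Here 24 ∤ 23 (since 23 = 0·24 + 23 with remainder 23 ≠ 0), so F_{727^24} is not a subfield of F_{727^23}. Equivalently: if it were, the tower law would give 24 = [F_{727^24}:F_727] dividing [F_{727^23}:F_727] = 23, contradiction.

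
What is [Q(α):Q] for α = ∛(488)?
[Q(α):Q] = 3

The minimal polynomial of α is x^3 - 488, irreducible over Q since 488 is not a perfect cube (so x^3 - 488 has no rational root). Hence [Q(α):Q] = deg(m_α) = 3.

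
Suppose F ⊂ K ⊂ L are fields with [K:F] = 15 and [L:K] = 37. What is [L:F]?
[L:F] = 555

The tower law says that for any tower of field extensions F ⊂ K ⊂ L with finite degrees, [L:F] = [L:K] · [K:F]. Here this gives [L:F] = 37 · 15 = 555.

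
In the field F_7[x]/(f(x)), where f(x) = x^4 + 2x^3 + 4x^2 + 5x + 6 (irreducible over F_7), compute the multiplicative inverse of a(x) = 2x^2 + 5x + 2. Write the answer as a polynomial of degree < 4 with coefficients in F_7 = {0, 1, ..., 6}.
a(x)^(-1) ≡ 4x^3 + x^2 + 5x + 1 (mod f(x))

Since f is irreducible over F_7, F_7[x]/(f) is a field and a(x) ≠ 0 has an inverse. Apply the extended Euclidean algorithm to f(x) and a(x) in F_7[x]: f(x) = (4x^2 + 5x + 3)·a(x) + (x);  a(x) = (2x + 5)·(x) + (2). The last nonzero remainder is the constant 2 = gcd(f, a) in F_7. Back-substituting through the division chain expresses 2 = s(x)·a(x) + t(x)·f(x) with s(x) ≡ x^3 + 2x^2 + 3x + 2 (mod f), so (x^3 + 2x^2 + 3x + 2)·a(x) ≡ 2 (mod f). Multiplying by 2^(-1) ≡ 4 in F_7 gives a(x)^(-1) ≡ 4·(x^3 + 2x^2 + 3x + 2) ≡ 4x^3 + x^2 + 5x + 1 (mod f). Check: (2x^2 + 5x + 2)·(4x^3 + x^2 + 5x + 1) = x^5 + x^4 + 2x^3 + x^2 + x + 2 ≡ 1 (mod x^4 + 2x^3 + 4x^2 + 5x + 6).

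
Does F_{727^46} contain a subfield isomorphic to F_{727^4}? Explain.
No: F_{727^4} is not a subfield of F_{727^46}

F_{p^m} embeds in F_{p^n} iff m | n. Here 4 ∤ 46 (since 46 = 11·4 + 2 with remainder 2 ≠ 0), so F_{727^4} is not a subfield of F_{727^46}. Equivalently: if it were, the tower law would give 4 = [F_{727^4}:F_727] dividing [F_{727^46}:F_727] = 46, contradiction.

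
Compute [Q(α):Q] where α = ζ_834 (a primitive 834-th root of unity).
[Q(α):Q] = 276

The minimal polynomial of ζ_834 over Q is the 834-th cyclotomic polynomial Φ_834(x), which is irreducible over Q and has degree φ(834) = 276. Hence [Q(α):Q] = φ(834) = 276.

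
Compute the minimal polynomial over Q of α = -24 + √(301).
m_α(x) = x^2 + 48x + 275

From α + 24 = √(301), squaring gives (α + 24)^2 = 301, i.e. α^2 + 48α + 576 = 301, so α^2 + 48α + 275 = 0. The discriminant of x^2 + 48x + 275 is (48)^2 - 4·(275) = 2304 - 1100 = 1204, and 4·(301) is not a perfect square in Q since 301 is squarefree and ≠ 1. Hence x^2 + 48x + 275 is irreducible over Q and is the minimal polynomial of α.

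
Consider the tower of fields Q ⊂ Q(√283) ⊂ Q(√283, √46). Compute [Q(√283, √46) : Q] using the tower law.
[Q(√283, √46) : Q] = 4

[Q(√283):Q] = 2 (min poly x^2 - 283, irreducible since 283 is squarefree > 1). For the top step, suppose √46 ∈ Q(√283), say √46 = c + d√283 with c, d ∈ Q. Squaring: 46 = c^2 + 283d^2 + 2cd√283. Since √283 ∉ Q this forces 2cd = 0. If d = 0 then √46 = c ∈ Q, contradicting 46 squarefree > 1. If c = 0 then 46 = 283d^2, so 283·46 = (283d)^2 is a perfect square in Q — but 283·46 = 13018 is not a perfect square (since 283 and 46 are distinct squarefree integers). Contradiction. Hence √46 ∉ Q(√283), so x^2 - 46 stays irreducible over Q(√283) and [Q(√283, √46) : Q(√283)] = 2. By the tower law, [Q(√283, √46) : Q] = 2 · 2 = 4.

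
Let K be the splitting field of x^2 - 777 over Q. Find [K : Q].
[K : Q] = 2

f(x) = x^2 - 777 factors as (x - √777)(x + √777). The splitting field is K = Q(√777). Since 777 is squarefree and > 1, it is not a perfect square, so x^2 - 777 is irreducible over Q and [Q(√777) : Q] = 2. Hence [K : Q] = 2.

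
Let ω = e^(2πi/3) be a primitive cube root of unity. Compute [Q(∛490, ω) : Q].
[Q(∛490, ω) : Q] = 6

[Q(∛490):Q] = 3 (min poly x^3 - 490, irreducible since 490 is not a perfect cube). [Q(ω):Q] = 2 (min poly x^2 + x + 1). Since Q(∛490) ⊂ R and ω ∉ R, we have ω ∉ Q(∛490), so x^2 + x + 1 remains irreducible over Q(∛490) and [Q(∛490, ω) : Q(∛490)] = 2. By the tower law, [Q(∛490, ω) : Q] = 3 · 2 = 6. (In fact Q(∛490, ω) is the splitting field of x^3 - 490 over Q.)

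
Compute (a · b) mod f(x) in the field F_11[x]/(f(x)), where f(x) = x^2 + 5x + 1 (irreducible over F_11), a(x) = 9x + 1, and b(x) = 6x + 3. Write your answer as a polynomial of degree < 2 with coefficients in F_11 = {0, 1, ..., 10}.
a · b ≡ 5x + 4 (mod f(x))

Multiply in F_11[x]: a(x)·b(x) = (9x + 1)·(6x + 3) = 10x^2 + 3. This has degree ≥ 2, so divide by f(x) over F_11: 10x^2 + 3 = (10)·(x^2 + 5x + 1) + (5x + 4). Hence a·b ≡ 5x + 4 (mod f). (F_11[x]/(f) is a field with 11^2 = 121 elements since f is irreducible of degree 2.)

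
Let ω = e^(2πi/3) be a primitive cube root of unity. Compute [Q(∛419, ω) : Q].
[Q(∛419, ω) : Q] = 6

[Q(∛419):Q] = 3 (min poly x^3 - 419, irreducible since 419 is not a perfect cube). [Q(ω):Q] = 2 (min poly x^2 + x + 1). Since Q(∛419) ⊂ R and ω ∉ R, we have ω ∉ Q(∛419), so x^2 + x + 1 remains irreducible over Q(∛419) and [Q(∛419, ω) : Q(∛419)] = 2. By the tower law, [Q(∛419, ω) : Q] = 3 · 2 = 6. (In fact Q(∛419, ω) is the splitting field of x^3 - 419 over Q.)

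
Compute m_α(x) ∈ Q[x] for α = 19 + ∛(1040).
m_α(x) = x^3 - 57x^2 + 1083x - 7899

Set β = α - 19 = ∛(1040), so β^3 = 1040. Then (α - 19)^3 - 1040 = 0, i.e. α is a root of g(x) = (x - 19)^3 - 1040 = x^3 - 57x^2 + 1083x - 7899. Since g(x) = h(x - 19) where h(x) = x^3 - 1040, and h is irreducible over Q (because 1040 is not a perfect cube, so h has no rational root, and a monic cubic with no rational root is irreducible), g is also irreducible (irreducibility is preserved under the substitution x → x - 19). Hence m_α(x) = x^3 - 57x^2 + 1083x - 7899.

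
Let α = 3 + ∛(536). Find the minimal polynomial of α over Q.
m_α(x) = x^3 - 9x^2 + 27x - 563

Set β = α - 3 = ∛(536), so β^3 = 536. Then (α - 3)^3 - 536 = 0, i.e. α is a root of g(x) = (x - 3)^3 - 536 = x^3 - 9x^2 + 27x - 563. Since g(x) = h(x - 3) where h(x) = x^3 - 536, and h is irreducible over Q (because 536 is not a perfect cube, so h has no rational root, and a monic cubic with no rational root is irreducible), g is also irreducible (irreducibility is preserved under the substitution x → x - 3). Hence m_α(x) = x^3 - 9x^2 + 27x - 563.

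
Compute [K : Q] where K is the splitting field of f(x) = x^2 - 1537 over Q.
[K : Q] = 2

f(x) = x^2 - 1537 factors as (x - √1537)(x + √1537). The splitting field is K = Q(√1537). Since 1537 is squarefree and > 1, it is not a perfect square, so x^2 - 1537 is irreducible over Q and [Q(√1537) : Q] = 2. Hence [K : Q] = 2.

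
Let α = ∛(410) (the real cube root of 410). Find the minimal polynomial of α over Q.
m_α(x) = x^3 - 410

α satisfies α^3 = 410, so x^3 - 410 annihilates α. By the rational root test, a rational root p/q (in lowest terms) of x^3 - 410 would satisfy p^3 = 410 q^3, forcing q = 1 and p^3 = 410; but 410 is not a perfect cube, contradiction. A monic cubic over Q with no rational root is irreducible (any nontrivial factorization would include a linear factor). Hence x^3 - 410 is the minimal polynomial of α, and in particular [Q(α):Q] = 3.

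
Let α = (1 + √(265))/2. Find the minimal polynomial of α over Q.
m_α(x) = x^2 - x - 66

From 2α - 1 = √(265), squaring gives (2α - 1)^2 = 265, i.e. 4α^2 - 4α + 1 = 265, so α^2 - α + (1 - 265)/4 = 0. Since 265 ≡ 1 (mod 4), (1 - 265)/4 = -66 ∈ Z. The polynomial x^2 - x - 66 has discriminant 1 - 4·(-66) = 265, which is not a perfect square in Q (d = 265 is squarefree and ≠ 1), so x^2 - x - 66 is irreducible over Q. It is the minimal polynomial of α.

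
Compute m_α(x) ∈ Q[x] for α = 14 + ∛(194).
m_α(x) = x^3 - 42x^2 + 588x - 2938

Set β = α - 14 = ∛(194), so β^3 = 194. Then (α - 14)^3 - 194 = 0, i.e. α is a root of g(x) = (x - 14)^3 - 194 = x^3 - 42x^2 + 588x - 2938. Since g(x) = h(x - 14) where h(x) = x^3 - 194, and h is irreducible over Q (because 194 is not a perfect cube, so h has no rational root, and a monic cubic with no rational root is irreducible), g is also irreducible (irreducibility is preserved under the substitution x → x - 14). Hence m_α(x) = x^3 - 42x^2 + 588x - 2938.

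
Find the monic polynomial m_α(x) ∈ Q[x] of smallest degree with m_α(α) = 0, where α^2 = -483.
m_α(x) = x^2 + 483

α satisfies α^2 + 483 = 0, so x^2 + 483 annihilates α. Since d = -483 is squarefree and ≠ 1, it is not a perfect square in Q, so x^2 + 483 has no rational root and is therefore irreducible over Q (a degree-2 polynomial over a field is irreducible iff it has no root). Hence m_α(x) = x^2 + 483.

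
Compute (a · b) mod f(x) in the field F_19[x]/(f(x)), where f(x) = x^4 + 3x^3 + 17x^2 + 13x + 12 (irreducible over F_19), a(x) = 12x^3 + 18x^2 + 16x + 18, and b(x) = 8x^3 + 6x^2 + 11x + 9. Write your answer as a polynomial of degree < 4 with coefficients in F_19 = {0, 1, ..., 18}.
a · b ≡ 18x^3 + 15x^2 + 10x + 8 (mod f(x))

Multiply in F_19[x]: a(x)·b(x) = (12x^3 + 18x^2 + 16x + 18)·(8x^3 + 6x^2 + 11x + 9) = x^6 + 7x^5 + 7x^4 + 14x^3 + 9x^2 + 10. This has degree ≥ 4, so divide by f(x) over F_19: x^6 + 7x^5 + 7x^4 + 14x^3 + 9x^2 + 10 = (x^2 + 4x + 16)·(x^4 + 3x^3 + 17x^2 + 13x + 12) + (18x^3 + 15x^2 + 10x + 8). Hence a·b ≡ 18x^3 + 15x^2 + 10x + 8 (mod f). (F_19[x]/(f) is a field with 19^4 = 130321 elements since f is irreducible of degree 4.)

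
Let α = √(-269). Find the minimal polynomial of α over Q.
m_α(x) = x^2 + 269

α satisfies α^2 + 269 = 0, so x^2 + 269 annihilates α. Since d = -269 is squarefree and ≠ 1, it is not a perfect square in Q, so x^2 + 269 has no rational root and is therefore irreducible over Q (a degree-2 polynomial over a field is irreducible iff it has no root). Hence m_α(x) = x^2 + 269.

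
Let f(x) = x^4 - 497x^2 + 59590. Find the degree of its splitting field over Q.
[K : Q] = 4

Solving the quadratic in x^2: x^2 = (497 ± √(497^2 - 4·59590))/2 = (497 ± √8649)/2 = (497 ± 93)/2, giving x^2 = 295 or x^2 = 202. So f(x) = (x^2 - 295)(x^2 - 202) and the roots of f are ±√295, ±√202. Hence the splitting field is K = Q(√295, √202). Since 295 and 202 are distinct squarefree integers > 1, their product 59590 is not a perfect square, so √202 ∉ Q(√295). By the tower law [K:Q] = [Q(√295,√202):Q(√295)] · [Q(√295):Q] = 2 · 2 = 4.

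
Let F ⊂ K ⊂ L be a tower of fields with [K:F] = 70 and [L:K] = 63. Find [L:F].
[L:F] = 4410

The tower law says that for any tower of field extensions F ⊂ K ⊂ L with finite degrees, [L:F] = [L:K] · [K:F]. Here this gives [L:F] = 63 · 70 = 4410.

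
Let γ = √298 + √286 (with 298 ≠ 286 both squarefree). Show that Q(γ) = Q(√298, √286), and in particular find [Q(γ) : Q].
[Q(γ) : Q] = 4 (equivalently, Q(γ) = Q(√298, √286))

Obviously Q(γ) ⊆ Q(√298, √286), and [Q(√298, √286):Q] = 4 (since 298, 286 are distinct squarefree integers > 1 with 85228 not a perfect square). To show equality we compute the minimal polynomial of γ. From γ = √298 + √286: γ^2 = 298 + 2√(85228) + 286 = 584 + 2√(85228), so γ^2 - 584 = 2√(85228); squaring, (γ^2 - 584)^2 = 4·85228, i.e. γ^4 - 1168γ^2 + 341056 - 340912 = 0, i.e. γ^4 - 1168γ^2 + 144 = 0. So γ is a root of x^4 - 1168x^2 + 144. This polynomial is irreducible over Q: it has no rational root (each ±√298 ± √286 is irrational), and any factorization into two quadratics over Q would force √(85228) ∈ Q (pairing opposite roots) or √298, √286 ∈ Q (other pairings), all impossible. Hence [Q(γ):Q] = 4 = [Q(√298, √286):Q], so Q(γ) = Q(√298, √286).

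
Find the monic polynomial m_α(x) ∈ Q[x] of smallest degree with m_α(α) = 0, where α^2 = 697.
m_α(x) = x^2 - 697

α satisfies α^2 - 697 = 0, so x^2 - 697 annihilates α. Since d = 697 is squarefree and ≠ 1, it is not a perfect square in Q, so x^2 - 697 has no rational root and is therefore irreducible over Q (a degree-2 polynomial over a field is irreducible iff it has no root). Hence m_α(x) = x^2 - 697.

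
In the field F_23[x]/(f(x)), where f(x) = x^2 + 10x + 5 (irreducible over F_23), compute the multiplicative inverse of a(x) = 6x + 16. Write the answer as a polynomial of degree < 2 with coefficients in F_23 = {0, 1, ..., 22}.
a(x)^(-1) ≡ 8x + 5 (mod f(x))

Since f is irreducible over F_23, F_23[x]/(f) is a field and a(x) ≠ 0 has an inverse. Apply the extended Euclidean algorithm to f(x) and a(x) in F_23[x]: f(x) = (4x + 14)·a(x) + (11). The last nonzero remainder is the constant 11 = gcd(f, a) in F_23. Back-substituting through the division chain expresses 11 = s(x)·a(x) + t(x)·f(x) with s(x) ≡ 19x + 9 (mod f), so (19x + 9)·a(x) ≡ 11 (mod f). Multiplying by 11^(-1) ≡ 21 in F_23 gives a(x)^(-1) ≡ 21·(19x + 9) ≡ 8x + 5 (mod f). Check: (6x + 16)·(8x + 5) = 2x^2 + 20x + 11 ≡ 1 (mod x^2 + 10x + 5).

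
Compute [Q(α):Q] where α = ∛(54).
[Q(α):Q] = 3

The minimal polynomial of α is x^3 - 54, irreducible over Q since 54 is not a perfect cube (so x^3 - 54 has no rational root). Hence [Q(α):Q] = deg(m_α) = 3.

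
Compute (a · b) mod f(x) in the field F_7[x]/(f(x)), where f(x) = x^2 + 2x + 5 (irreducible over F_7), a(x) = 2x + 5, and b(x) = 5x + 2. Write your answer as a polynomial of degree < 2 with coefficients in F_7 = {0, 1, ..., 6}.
a · b ≡ 2x + 2 (mod f(x))

Multiply in F_7[x]: a(x)·b(x) = (2x + 5)·(5x + 2) = 3x^2 + x + 3. This has degree ≥ 2, so divide by f(x) over F_7: 3x^2 + x + 3 = (3)·(x^2 + 2x + 5) + (2x + 2). Hence a·b ≡ 2x + 2 (mod f). (F_7[x]/(f) is a field with 7^2 = 49 elements since f is irreducible of degree 2.)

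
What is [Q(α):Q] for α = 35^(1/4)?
[Q(α):Q] = 4

α is a root of x^4 - 35. By Eisenstein's criterion at the prime p = 5 (which divides the constant term 35 but p^2 = 25 does not, since 35 is squarefree), x^4 - 35 is irreducible over Q. Hence [Q(α):Q] = 4.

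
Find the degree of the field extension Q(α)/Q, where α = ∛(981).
[Q(α):Q] = 3

The minimal polynomial of α is x^3 - 981, irreducible over Q since 981 is not a perfect cube (so x^3 - 981 has no rational root). Hence [Q(α):Q] = deg(m_α) = 3.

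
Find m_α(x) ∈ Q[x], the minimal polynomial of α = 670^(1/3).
m_α(x) = x^3 - 670

α satisfies α^3 = 670, so x^3 - 670 annihilates α. By the rational root test, a rational root p/q (in lowest terms) of x^3 - 670 would satisfy p^3 = 670 q^3, forcing q = 1 and p^3 = 670; but 670 is not a perfect cube, contradiction. A monic cubic over Q with no rational root is irreducible (any nontrivial factorization would include a linear factor). Hence x^3 - 670 is the minimal polynomial of α, and in particular [Q(α):Q] = 3.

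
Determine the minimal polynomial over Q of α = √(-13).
m_α(x) = x^2 + 13

α satisfies α^2 + 13 = 0, so x^2 + 13 annihilates α. Since d = -13 is squarefree and ≠ 1, it is not a perfect square in Q, so x^2 + 13 has no rational root and is therefore irreducible over Q (a degree-2 polynomial over a field is irreducible iff it has no root). Hence m_α(x) = x^2 + 13.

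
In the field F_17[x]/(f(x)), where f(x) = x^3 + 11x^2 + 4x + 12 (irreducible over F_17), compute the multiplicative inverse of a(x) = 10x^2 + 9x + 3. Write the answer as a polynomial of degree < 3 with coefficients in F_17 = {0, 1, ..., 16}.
a(x)^(-1) ≡ x^2 + 5x + 6 (mod f(x))

Since f is irreducible over F_17, F_17[x]/(f) is a field and a(x) ≠ 0 has an inverse. Apply the extended Euclidean algorithm to f(x) and a(x) in F_17[x]: f(x) = (12x + 9)·a(x) + (6x + 2);  a(x) = (13x)·(6x + 2) + (3). The last nonzero remainder is the constant 3 = gcd(f, a) in F_17. Back-substituting through the division chain expresses 3 = s(x)·a(x) + t(x)·f(x) with s(x) ≡ 3x^2 + 15x + 1 (mod f), so (3x^2 + 15x + 1)·a(x) ≡ 3 (mod f). Multiplying by 3^(-1) ≡ 6 in F_17 gives a(x)^(-1) ≡ 6·(3x^2 + 15x + 1) ≡ x^2 + 5x + 6 (mod f). Check: (10x^2 + 9x + 3)·(x^2 + 5x + 6) = 10x^4 + 8x^3 + 6x^2 + x + 1 ≡ 1 (mod x^3 + 11x^2 + 4x + 12).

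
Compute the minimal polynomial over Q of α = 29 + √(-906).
m_α(x) = x^2 - 58x + 1747

From α - 29 = √(-906), squaring gives (α - 29)^2 = -906, i.e. α^2 - 58α + 841 = -906, so α^2 - 58α + 1747 = 0. The discriminant of x^2 - 58x + 1747 is (-58)^2 - 4·(1747) = 3364 - 6988 = -3624, and 4·(-906) is not a perfect square in Q since -906 is squarefree and ≠ 1. Hence x^2 - 58x + 1747 is irreducible over Q and is the minimal polynomial of α.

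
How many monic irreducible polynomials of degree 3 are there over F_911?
There are 252019040 monic irreducible polynomials of degree 3 over F_911

Each element of F_{911^3} that lies in no proper subfield is a root of exactly one monic irreducible of degree 3 over F_911, and each such polynomial has 3 distinct roots in F_{911^3}. By Möbius inversion the count is N_911(3) = (1/3) Σ_{d|3} μ(3/d) · 911^d = (1/3)(μ(3)·911^1 + μ(1)·911^3) = 756057120/3 = 252019040.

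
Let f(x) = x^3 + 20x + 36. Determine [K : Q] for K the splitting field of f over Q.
[K : Q] = 6

By the rational root test, any rational root of the monic integer polynomial f(x) = x^3 + 20x + 36 must be an integer dividing the constant term 36, i.e. one of ±{1, 2, 3, 4, 6, 9, 12, 18, 36}. Evaluating: f(1) = 57, f(-1) = 15, f(2) = 84, f(-2) = -12, f(3) = 123, f(-3) = -51, f(4) = 180, f(-4) = -108, f(6) = 372, f(-6) = -300, f(9) = 945, f(-9) = -873, f(12) = 2004, f(-12) = -1932, f(18) = 6228, f(-18) = -6156, f(36) = 47412, f(-36) = -47340; none is 0, so f has no rational root and is therefore irreducible over Q (a cubic with no linear factor over a field is irreducible). For an irreducible cubic, the Galois group is A_3 or S_3 according as the discriminant disc(f) = -4a^3 - 27b^2 = -4·(20)^3 - 27·(36)^2 = -66992 is or is not a square in Q. Here disc(f) = -66992 is not a perfect square in Q, so the Galois group of f over Q is not contained in A_3 and must be all of S_3. The splitting field has degree |S_3| = 6 over Q, so [K : Q] = 6.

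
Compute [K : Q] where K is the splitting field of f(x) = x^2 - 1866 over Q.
[K : Q] = 2

f(x) = x^2 - 1866 factors as (x - √1866)(x + √1866). The splitting field is K = Q(√1866). Since 1866 is squarefree and > 1, it is not a perfect square, so x^2 - 1866 is irreducible over Q and [Q(√1866) : Q] = 2. Hence [K : Q] = 2.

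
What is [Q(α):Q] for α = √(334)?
[Q(α):Q] = 2

[Q(α):Q] equals the degree of the minimal polynomial of α. Here α^2 = 334 and x^2 - 334 is irreducible (d = 334 is squarefree, ≠ 1, hence not a square), so deg(m_α) = 2. Thus [Q(α):Q] = 2.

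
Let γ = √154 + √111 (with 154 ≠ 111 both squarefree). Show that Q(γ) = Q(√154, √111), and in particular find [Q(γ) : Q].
[Q(γ) : Q] = 4 (equivalently, Q(γ) = Q(√154, √111))

Obviously Q(γ) ⊆ Q(√154, √111), and [Q(√154, √111):Q] = 4 (since 154, 111 are distinct squarefree integers > 1 with 17094 not a perfect square). To show equality we compute the minimal polynomial of γ. From γ = √154 + √111: γ^2 = 154 + 2√(17094) + 111 = 265 + 2√(17094), so γ^2 - 265 = 2√(17094); squaring, (γ^2 - 265)^2 = 4·17094, i.e. γ^4 - 530γ^2 + 70225 - 68376 = 0, i.e. γ^4 - 530γ^2 + 1849 = 0. So γ is a root of x^4 - 530x^2 + 1849. This polynomial is irreducible over Q: it has no rational root (each ±√154 ± √111 is irrational), and any factorization into two quadratics over Q would force √(17094) ∈ Q (pairing opposite roots) or √154, √111 ∈ Q (other pairings), all impossible. Hence [Q(γ):Q] = 4 = [Q(√154, √111):Q], so Q(γ) = Q(√154, √111).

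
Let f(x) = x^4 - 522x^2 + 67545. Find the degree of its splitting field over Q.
[K : Q] = 4

Solving the quadratic in x^2: x^2 = (522 ± √(522^2 - 4·67545))/2 = (522 ± √2304)/2 = (522 ± 48)/2, giving x^2 = 285 or x^2 = 237. So f(x) = (x^2 - 285)(x^2 - 237) and the roots of f are ±√285, ±√237. Hence the splitting field is K = Q(√285, √237). Since 285 and 237 are distinct squarefree integers > 1, their product 67545 is not a perfect square, so √237 ∉ Q(√285). By the tower law [K:Q] = [Q(√285,√237):Q(√285)] · [Q(√285):Q] = 2 · 2 = 4.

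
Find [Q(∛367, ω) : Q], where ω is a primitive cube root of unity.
[Q(∛367, ω) : Q] = 6

[Q(∛367):Q] = 3 (min poly x^3 - 367, irreducible since 367 is not a perfect cube). [Q(ω):Q] = 2 (min poly x^2 + x + 1). Since Q(∛367) ⊂ R and ω ∉ R, we have ω ∉ Q(∛367), so x^2 + x + 1 remains irreducible over Q(∛367) and [Q(∛367, ω) : Q(∛367)] = 2. By the tower law, [Q(∛367, ω) : Q] = 3 · 2 = 6. (In fact Q(∛367, ω) is the splitting field of x^3 - 367 over Q.)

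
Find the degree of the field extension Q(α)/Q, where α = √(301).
[Q(α):Q] = 2

[Q(α):Q] equals the degree of the minimal polynomial of α. Here α^2 = 301 and x^2 - 301 is irreducible (d = 301 is squarefree, ≠ 1, hence not a square), so deg(m_α) = 2. Thus [Q(α):Q] = 2.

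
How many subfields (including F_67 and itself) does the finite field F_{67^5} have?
F_{67^5} has 2 subfields

The subfields of F_{p^n} are exactly the fields F_{p^d} for d | n (each is the fixed field of the unique index-d subgroup of Gal(F_{p^n}/F_p) ≅ Z/nZ). The divisors of n = 5 are {1, 5}, giving 2 subfields: F_{67^1}, F_{67^5}.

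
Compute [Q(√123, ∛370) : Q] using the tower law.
[Q(√123, ∛370) : Q] = 6

Let L = Q(√123, ∛370). Since Q(√123) ⊂ L and [Q(√123):Q] = 2, the tower law gives 2 | [L:Q]. Likewise Q(∛370) ⊂ L with [Q(∛370):Q] = 3 (because 370 is not a perfect cube), so 3 | [L:Q]. As gcd(2,3) = 1, [L:Q] is divisible by 6. Conversely L is generated over Q by √123 and ∛370, so [L:Q] ≤ 2·3 = 6. Therefore [Q(√123, ∛370) : Q] = 6.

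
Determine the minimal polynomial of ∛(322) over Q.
m_α(x) = x^3 - 322

α satisfies α^3 = 322, so x^3 - 322 annihilates α. By the rational root test, a rational root p/q (in lowest terms) of x^3 - 322 would satisfy p^3 = 322 q^3, forcing q = 1 and p^3 = 322; but 322 is not a perfect cube, contradiction. A monic cubic over Q with no rational root is irreducible (any nontrivial factorization would include a linear factor). Hence x^3 - 322 is the minimal polynomial of α, and in particular [Q(α):Q] = 3.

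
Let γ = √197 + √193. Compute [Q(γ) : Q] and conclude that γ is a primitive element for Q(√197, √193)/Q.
[Q(γ) : Q] = 4 (equivalently, Q(γ) = Q(√197, √193))

Obviously Q(γ) ⊆ Q(√197, √193), and [Q(√197, √193):Q] = 4 (since 197, 193 are distinct squarefree integers > 1 with 38021 not a perfect square). To show equality we compute the minimal polynomial of γ. From γ = √197 + √193: γ^2 = 197 + 2√(38021) + 193 = 390 + 2√(38021), so γ^2 - 390 = 2√(38021); squaring, (γ^2 - 390)^2 = 4·38021, i.e. γ^4 - 780γ^2 + 152100 - 152084 = 0, i.e. γ^4 - 780γ^2 + 16 = 0. So γ is a root of x^4 - 780x^2 + 16. This polynomial is irreducible over Q: it has no rational root (each ±√197 ± √193 is irrational), and any factorization into two quadratics over Q would force √(38021) ∈ Q (pairing opposite roots) or √197, √193 ∈ Q (other pairings), all impossible. Hence [Q(γ):Q] = 4 = [Q(√197, √193):Q], so Q(γ) = Q(√197, √193).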